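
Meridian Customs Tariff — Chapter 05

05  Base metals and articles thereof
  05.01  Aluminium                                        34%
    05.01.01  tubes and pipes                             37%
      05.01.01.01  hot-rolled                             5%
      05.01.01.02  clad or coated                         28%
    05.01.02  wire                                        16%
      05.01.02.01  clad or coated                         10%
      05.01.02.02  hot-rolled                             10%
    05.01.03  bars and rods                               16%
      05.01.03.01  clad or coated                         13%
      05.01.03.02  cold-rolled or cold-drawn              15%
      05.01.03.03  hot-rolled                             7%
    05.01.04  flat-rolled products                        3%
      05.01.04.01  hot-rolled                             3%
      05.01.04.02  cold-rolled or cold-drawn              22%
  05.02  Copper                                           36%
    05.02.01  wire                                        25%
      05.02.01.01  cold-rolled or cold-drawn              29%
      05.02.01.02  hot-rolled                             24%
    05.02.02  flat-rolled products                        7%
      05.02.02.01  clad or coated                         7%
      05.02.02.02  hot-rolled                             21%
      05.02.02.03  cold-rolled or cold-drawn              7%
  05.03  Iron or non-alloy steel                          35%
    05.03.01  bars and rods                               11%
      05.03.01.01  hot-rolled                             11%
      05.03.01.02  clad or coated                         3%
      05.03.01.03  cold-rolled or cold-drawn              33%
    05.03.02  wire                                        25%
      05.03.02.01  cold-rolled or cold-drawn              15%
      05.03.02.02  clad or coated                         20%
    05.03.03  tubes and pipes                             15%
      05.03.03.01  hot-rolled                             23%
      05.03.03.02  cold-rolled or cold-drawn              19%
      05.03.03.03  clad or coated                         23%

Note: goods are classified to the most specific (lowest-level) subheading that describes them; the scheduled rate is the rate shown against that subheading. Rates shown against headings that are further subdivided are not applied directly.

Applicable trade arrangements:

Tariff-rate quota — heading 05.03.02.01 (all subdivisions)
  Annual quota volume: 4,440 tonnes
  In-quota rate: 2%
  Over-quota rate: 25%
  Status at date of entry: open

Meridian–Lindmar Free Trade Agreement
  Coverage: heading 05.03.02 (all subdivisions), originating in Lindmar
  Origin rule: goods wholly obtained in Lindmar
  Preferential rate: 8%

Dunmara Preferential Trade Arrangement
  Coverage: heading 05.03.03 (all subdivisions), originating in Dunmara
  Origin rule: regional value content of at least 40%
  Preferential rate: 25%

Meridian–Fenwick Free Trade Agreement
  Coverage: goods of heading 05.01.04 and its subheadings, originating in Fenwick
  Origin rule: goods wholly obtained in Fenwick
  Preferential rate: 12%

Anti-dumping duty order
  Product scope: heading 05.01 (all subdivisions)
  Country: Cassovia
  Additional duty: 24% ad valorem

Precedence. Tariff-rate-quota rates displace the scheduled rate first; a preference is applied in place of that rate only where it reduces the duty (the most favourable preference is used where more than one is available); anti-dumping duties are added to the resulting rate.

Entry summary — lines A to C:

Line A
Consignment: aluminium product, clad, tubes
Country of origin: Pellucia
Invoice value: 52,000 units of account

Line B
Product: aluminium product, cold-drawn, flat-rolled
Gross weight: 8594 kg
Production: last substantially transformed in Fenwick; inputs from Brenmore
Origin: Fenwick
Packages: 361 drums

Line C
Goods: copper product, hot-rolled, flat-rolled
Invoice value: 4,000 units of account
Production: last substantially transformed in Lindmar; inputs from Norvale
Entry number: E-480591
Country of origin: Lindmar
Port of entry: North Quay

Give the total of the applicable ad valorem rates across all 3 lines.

Line A: aluminium → 05.01; tubes → 05.01.01; clad → 05.01.01.02. Scheduled 28%. No special measure applies. → 28%.
Line B: aluminium → 05.01; flat-rolled → 05.01.04; cold-drawn → 05.01.04.02. Scheduled 22%. Fenwick agreement on 05.01.04: not wholly obtained. → 22%.
Line C: copper → 05.02; flat-rolled → 05.02.02; hot-rolled → 05.02.02.02. Scheduled 21%. Lindmar agreement on 05.03.02: 05.02.02.02 not covered. → 21%.
Sum: 28% + 22% + 21% = 71%.

71%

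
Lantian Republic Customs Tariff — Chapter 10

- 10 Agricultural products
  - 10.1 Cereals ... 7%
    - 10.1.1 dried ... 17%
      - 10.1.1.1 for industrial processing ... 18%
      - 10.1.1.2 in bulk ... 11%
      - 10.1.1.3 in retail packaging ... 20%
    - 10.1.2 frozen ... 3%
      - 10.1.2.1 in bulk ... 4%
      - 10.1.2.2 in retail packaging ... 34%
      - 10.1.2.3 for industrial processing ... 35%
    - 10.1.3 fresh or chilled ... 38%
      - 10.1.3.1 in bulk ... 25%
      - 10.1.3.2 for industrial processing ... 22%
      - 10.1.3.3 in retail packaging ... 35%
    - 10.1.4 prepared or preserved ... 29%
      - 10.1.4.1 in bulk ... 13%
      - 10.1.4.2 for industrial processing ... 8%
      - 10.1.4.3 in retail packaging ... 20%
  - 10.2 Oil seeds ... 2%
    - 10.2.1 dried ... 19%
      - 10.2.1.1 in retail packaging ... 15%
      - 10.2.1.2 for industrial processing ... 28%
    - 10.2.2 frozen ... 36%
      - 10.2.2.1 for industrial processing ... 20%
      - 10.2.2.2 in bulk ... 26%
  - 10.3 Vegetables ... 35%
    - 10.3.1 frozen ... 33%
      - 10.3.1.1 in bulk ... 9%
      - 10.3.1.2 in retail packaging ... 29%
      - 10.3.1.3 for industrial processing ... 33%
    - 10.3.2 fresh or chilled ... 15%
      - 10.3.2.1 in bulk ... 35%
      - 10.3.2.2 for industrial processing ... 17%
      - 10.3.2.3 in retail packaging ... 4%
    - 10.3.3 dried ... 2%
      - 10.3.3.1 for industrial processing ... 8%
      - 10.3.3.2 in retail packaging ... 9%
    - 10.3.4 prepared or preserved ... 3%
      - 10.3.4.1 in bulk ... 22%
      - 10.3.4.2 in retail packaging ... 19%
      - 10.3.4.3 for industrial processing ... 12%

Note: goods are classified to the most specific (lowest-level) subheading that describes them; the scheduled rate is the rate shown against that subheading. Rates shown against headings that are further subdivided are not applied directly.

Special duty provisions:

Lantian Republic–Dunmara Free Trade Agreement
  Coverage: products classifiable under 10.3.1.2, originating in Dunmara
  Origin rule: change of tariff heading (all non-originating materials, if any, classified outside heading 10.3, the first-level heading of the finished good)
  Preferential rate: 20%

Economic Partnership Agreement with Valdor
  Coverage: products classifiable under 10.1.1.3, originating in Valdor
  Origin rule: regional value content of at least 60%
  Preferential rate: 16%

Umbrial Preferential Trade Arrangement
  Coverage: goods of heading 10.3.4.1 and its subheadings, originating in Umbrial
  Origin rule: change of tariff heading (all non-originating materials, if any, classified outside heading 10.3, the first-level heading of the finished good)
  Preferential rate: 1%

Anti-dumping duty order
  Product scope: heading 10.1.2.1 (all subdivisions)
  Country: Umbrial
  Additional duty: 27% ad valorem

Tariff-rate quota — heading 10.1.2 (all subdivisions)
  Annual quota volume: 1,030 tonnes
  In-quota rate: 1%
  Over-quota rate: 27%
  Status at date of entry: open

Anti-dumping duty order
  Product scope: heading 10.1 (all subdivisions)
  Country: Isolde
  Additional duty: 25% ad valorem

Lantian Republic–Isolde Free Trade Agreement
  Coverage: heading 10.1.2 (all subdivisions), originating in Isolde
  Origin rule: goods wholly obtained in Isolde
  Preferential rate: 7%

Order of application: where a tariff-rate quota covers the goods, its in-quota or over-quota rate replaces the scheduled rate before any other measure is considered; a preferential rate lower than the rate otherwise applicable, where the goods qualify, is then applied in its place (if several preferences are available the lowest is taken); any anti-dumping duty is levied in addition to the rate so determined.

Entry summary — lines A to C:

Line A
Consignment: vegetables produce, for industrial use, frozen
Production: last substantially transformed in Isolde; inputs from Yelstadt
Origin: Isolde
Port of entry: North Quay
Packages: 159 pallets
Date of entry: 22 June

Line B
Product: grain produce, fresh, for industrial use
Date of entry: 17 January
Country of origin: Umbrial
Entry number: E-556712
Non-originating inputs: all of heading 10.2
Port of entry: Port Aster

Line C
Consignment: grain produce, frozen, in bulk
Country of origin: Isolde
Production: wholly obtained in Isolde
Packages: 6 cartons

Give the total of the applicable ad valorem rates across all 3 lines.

81%

Line A: vegetables → 10.3; frozen → 10.3.1; for industrial use → 10.3.1.3. Scheduled 33%. Isolde agreement on 10.1.2: 10.3.1.3 not covered. → 33%.
Line B: grain → 10.1; fresh → 10.1.3; for industrial use → 10.1.3.2. Scheduled 22%. Umbrial agreement on 10.3.4.1: 10.1.3.2 not covered. → 22%.
Line C: grain → 10.1; frozen → 10.1.2; in bulk → 10.1.2.1. Scheduled 4%. quota on 10.1.2 open → in-quota 1%; Isolde agreement on 10.1.2: wholly obtained → 7% available; preference 7% not lower than 1% → no reduction; anti-dumping (Isolde, 10.1): +25%; total 1% + 25% = 26%. → 26%.
Sum: 33% + 22% + 26% = 81%.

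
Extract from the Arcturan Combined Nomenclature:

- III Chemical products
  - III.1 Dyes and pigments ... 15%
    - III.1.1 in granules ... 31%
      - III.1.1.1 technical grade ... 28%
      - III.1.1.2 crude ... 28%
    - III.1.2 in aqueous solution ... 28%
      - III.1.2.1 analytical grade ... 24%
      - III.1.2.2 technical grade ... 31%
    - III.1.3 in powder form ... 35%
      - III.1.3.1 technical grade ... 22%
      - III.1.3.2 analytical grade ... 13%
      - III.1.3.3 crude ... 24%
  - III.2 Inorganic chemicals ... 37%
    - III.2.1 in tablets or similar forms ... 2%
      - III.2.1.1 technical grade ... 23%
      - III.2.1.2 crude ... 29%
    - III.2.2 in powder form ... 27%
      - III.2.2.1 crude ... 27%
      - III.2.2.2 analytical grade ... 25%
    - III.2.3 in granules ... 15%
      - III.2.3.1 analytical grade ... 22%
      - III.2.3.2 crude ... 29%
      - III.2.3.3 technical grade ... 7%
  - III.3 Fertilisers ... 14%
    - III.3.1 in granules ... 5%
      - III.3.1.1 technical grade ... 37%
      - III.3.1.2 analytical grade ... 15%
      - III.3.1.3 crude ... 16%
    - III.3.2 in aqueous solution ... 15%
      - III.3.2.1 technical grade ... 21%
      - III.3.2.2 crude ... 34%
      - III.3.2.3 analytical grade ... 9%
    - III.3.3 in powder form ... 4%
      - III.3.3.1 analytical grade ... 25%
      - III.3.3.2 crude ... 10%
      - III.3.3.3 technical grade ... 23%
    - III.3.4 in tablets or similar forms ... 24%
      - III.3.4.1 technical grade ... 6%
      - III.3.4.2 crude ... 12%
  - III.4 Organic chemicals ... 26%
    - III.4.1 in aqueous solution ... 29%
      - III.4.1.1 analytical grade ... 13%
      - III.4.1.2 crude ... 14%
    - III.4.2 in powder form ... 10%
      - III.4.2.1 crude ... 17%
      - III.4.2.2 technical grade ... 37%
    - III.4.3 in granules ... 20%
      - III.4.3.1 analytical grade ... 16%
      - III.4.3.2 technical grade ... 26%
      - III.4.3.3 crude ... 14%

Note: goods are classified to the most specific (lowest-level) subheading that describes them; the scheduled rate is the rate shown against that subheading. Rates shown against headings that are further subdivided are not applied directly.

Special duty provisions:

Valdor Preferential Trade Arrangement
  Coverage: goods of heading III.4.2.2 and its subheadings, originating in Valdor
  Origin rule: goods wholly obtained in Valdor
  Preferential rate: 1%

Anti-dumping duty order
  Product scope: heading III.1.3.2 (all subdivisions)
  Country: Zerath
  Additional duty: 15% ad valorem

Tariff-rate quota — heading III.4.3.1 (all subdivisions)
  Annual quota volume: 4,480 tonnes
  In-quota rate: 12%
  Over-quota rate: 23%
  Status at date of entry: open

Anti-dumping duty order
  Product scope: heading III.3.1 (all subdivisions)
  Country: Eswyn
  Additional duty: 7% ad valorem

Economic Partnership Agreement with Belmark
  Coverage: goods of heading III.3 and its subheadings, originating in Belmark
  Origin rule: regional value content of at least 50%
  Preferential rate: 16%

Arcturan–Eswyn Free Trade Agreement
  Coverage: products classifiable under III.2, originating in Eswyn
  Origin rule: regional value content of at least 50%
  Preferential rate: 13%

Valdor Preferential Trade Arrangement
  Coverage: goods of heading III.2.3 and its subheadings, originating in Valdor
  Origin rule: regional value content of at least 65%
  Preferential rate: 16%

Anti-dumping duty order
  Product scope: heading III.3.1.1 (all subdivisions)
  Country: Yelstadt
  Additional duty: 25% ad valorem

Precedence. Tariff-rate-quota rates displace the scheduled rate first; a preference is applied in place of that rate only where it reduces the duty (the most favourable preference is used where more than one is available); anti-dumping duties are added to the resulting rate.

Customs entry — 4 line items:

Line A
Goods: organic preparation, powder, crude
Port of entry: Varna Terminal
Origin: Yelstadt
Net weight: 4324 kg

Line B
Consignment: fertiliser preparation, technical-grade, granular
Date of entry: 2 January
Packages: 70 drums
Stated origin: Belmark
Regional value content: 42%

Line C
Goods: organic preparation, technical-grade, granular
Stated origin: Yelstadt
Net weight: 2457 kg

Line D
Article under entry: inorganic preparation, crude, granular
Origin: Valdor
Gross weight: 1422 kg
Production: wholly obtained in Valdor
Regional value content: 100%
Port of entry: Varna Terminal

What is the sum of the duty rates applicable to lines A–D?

Line A: organic → III.4; powder → III.4.2; crude → III.4.2.1. Scheduled 17%. No special measure applies. → 17%.
Line B: fertiliser → III.3; granular → III.3.1; technical-grade → III.3.1.1. Scheduled 37%. Belmark agreement on III.3: RVC < 50%. → 37%.
Line C: organic → III.4; granular → III.4.3; technical-grade → III.4.3.2. Scheduled 26%. No special measure applies. → 26%.
Line D: inorganic → III.2; granular → III.2.3; crude → III.2.3.2. Scheduled 29%. Valdor agreement on III.4.2.2: III.2.3.2 not covered; Valdor agreement on III.2.3: RVC ≥ 65% → 16% available; preferential 16%. → 16%.
Sum: 17% + 37% + 26% + 16% = 96%.

96%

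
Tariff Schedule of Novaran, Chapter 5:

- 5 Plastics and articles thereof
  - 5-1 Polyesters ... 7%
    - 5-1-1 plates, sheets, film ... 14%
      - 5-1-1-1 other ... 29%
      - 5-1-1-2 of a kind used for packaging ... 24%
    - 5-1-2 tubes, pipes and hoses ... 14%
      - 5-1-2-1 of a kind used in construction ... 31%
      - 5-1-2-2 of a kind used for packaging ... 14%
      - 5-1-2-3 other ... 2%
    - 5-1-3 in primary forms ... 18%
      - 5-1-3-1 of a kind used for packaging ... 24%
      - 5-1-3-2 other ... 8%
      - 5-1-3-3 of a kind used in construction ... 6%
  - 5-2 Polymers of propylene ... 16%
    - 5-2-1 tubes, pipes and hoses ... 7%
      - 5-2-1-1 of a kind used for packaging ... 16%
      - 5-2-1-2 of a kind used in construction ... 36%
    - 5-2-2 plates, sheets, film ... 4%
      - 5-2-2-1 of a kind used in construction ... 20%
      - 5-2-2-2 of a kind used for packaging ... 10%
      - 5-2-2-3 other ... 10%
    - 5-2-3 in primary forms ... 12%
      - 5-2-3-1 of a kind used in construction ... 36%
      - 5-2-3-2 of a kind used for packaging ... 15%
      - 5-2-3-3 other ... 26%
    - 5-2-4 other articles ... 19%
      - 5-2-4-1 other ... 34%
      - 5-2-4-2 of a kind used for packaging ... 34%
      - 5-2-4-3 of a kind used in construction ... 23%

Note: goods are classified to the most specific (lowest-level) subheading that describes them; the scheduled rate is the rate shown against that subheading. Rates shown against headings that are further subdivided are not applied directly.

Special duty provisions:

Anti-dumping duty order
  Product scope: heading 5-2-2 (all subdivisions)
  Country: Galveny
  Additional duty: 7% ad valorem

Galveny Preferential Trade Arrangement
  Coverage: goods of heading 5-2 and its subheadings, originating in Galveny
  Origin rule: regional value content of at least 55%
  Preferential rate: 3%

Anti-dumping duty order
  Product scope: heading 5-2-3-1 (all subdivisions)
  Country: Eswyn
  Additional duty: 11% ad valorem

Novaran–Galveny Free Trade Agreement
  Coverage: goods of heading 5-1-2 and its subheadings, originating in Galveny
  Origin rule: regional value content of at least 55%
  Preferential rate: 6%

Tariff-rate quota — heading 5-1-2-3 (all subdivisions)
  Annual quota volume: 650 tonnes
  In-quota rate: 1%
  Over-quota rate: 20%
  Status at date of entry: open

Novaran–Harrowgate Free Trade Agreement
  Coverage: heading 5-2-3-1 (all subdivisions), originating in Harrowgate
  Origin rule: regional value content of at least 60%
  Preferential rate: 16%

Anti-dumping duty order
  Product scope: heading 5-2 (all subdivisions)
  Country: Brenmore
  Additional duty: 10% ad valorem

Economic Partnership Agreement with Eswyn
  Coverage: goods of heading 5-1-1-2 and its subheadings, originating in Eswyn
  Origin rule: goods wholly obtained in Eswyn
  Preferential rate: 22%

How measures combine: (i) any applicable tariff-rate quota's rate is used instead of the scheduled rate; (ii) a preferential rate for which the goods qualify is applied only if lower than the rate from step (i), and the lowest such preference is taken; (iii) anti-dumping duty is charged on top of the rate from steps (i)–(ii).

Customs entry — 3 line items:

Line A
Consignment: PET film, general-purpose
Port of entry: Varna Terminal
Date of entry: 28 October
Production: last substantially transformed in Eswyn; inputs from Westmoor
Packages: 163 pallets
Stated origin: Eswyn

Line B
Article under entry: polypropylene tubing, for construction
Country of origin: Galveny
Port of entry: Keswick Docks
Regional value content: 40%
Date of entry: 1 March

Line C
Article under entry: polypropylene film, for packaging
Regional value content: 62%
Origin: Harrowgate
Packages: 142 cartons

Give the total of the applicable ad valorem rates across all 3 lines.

Line A: PET → 5-1; film → 5-1-1; general-purpose → 5-1-1-1. Scheduled 29%. Eswyn agreement on 5-1-1-2: 5-1-1-1 not covered. → 29%.
Line B: polypropylene → 5-2; tubing → 5-2-1; for construction → 5-2-1-2. Scheduled 36%. Galveny agreement on 5-2: RVC < 55%; Galveny agreement on 5-1-2: 5-2-1-2 not covered. → 36%.
Line C: polypropylene → 5-2; film → 5-2-2; for packaging → 5-2-2-2. Scheduled 10%. Harrowgate agreement on 5-2-3-1: 5-2-2-2 not covered. → 10%.
Sum: 29% + 36% + 10% = 75%.

75%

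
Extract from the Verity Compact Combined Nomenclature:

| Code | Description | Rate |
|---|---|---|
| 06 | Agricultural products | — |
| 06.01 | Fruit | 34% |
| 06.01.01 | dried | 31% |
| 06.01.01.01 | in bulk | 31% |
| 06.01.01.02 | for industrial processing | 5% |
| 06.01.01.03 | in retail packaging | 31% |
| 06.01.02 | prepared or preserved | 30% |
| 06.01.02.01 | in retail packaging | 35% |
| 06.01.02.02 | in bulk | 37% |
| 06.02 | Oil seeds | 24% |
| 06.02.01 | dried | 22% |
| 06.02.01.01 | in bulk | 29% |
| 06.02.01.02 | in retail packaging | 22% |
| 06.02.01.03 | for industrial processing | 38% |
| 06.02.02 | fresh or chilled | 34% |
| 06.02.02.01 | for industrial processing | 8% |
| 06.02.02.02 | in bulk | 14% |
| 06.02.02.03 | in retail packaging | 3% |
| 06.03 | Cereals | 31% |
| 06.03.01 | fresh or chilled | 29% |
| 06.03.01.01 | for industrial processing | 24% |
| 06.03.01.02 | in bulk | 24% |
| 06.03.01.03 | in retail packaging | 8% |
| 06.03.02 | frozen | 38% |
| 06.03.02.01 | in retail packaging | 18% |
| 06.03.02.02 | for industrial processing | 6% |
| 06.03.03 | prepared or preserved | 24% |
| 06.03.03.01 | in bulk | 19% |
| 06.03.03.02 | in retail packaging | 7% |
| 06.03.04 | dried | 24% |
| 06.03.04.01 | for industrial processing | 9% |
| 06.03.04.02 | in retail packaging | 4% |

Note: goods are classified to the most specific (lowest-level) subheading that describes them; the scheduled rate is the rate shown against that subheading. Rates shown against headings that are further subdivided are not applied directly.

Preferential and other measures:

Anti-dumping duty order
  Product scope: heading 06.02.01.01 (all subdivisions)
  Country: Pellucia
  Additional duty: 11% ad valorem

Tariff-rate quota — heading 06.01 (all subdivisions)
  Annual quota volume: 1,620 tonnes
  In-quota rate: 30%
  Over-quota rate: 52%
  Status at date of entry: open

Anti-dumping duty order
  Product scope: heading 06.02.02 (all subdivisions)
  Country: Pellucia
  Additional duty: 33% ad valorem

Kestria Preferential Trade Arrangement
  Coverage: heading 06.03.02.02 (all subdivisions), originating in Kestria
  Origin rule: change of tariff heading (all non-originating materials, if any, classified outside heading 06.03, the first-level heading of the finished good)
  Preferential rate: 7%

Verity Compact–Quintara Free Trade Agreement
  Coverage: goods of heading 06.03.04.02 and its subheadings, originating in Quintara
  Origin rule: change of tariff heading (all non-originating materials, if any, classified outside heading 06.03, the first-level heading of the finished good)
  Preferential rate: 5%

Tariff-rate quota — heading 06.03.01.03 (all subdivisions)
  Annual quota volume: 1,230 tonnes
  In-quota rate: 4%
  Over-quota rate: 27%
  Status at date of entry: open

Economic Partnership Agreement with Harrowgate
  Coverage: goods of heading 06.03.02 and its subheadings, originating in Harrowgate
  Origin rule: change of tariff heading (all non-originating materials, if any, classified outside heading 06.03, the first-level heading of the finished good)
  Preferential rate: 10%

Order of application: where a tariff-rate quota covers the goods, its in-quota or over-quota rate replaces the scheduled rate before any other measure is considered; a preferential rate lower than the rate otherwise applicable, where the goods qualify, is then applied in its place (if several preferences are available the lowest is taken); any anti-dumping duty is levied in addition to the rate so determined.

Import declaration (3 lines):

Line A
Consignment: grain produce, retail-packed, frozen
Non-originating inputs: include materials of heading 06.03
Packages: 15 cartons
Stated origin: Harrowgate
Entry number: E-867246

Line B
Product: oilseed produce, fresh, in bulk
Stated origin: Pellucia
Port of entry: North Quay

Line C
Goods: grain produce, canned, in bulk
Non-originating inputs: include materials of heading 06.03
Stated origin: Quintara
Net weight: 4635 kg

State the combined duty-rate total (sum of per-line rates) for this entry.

Line A: grain → 06.03; frozen → 06.03.02; retail-packed → 06.03.02.01. Scheduled 18%. Harrowgate agreement on 06.03.02: CTH not met. → 18%.
Line B: oilseed → 06.02; fresh → 06.02.02; in bulk → 06.02.02.02. Scheduled 14%. anti-dumping (Pellucia, 06.02.02): +33%; total 14% + 33% = 47%. → 47%.
Line C: grain → 06.03; canned → 06.03.03; in bulk → 06.03.03.01. Scheduled 19%. Quintara agreement on 06.03.04.02: 06.03.03.01 not covered. → 19%.
Sum: 18% + 47% + 19% = 84%.

84%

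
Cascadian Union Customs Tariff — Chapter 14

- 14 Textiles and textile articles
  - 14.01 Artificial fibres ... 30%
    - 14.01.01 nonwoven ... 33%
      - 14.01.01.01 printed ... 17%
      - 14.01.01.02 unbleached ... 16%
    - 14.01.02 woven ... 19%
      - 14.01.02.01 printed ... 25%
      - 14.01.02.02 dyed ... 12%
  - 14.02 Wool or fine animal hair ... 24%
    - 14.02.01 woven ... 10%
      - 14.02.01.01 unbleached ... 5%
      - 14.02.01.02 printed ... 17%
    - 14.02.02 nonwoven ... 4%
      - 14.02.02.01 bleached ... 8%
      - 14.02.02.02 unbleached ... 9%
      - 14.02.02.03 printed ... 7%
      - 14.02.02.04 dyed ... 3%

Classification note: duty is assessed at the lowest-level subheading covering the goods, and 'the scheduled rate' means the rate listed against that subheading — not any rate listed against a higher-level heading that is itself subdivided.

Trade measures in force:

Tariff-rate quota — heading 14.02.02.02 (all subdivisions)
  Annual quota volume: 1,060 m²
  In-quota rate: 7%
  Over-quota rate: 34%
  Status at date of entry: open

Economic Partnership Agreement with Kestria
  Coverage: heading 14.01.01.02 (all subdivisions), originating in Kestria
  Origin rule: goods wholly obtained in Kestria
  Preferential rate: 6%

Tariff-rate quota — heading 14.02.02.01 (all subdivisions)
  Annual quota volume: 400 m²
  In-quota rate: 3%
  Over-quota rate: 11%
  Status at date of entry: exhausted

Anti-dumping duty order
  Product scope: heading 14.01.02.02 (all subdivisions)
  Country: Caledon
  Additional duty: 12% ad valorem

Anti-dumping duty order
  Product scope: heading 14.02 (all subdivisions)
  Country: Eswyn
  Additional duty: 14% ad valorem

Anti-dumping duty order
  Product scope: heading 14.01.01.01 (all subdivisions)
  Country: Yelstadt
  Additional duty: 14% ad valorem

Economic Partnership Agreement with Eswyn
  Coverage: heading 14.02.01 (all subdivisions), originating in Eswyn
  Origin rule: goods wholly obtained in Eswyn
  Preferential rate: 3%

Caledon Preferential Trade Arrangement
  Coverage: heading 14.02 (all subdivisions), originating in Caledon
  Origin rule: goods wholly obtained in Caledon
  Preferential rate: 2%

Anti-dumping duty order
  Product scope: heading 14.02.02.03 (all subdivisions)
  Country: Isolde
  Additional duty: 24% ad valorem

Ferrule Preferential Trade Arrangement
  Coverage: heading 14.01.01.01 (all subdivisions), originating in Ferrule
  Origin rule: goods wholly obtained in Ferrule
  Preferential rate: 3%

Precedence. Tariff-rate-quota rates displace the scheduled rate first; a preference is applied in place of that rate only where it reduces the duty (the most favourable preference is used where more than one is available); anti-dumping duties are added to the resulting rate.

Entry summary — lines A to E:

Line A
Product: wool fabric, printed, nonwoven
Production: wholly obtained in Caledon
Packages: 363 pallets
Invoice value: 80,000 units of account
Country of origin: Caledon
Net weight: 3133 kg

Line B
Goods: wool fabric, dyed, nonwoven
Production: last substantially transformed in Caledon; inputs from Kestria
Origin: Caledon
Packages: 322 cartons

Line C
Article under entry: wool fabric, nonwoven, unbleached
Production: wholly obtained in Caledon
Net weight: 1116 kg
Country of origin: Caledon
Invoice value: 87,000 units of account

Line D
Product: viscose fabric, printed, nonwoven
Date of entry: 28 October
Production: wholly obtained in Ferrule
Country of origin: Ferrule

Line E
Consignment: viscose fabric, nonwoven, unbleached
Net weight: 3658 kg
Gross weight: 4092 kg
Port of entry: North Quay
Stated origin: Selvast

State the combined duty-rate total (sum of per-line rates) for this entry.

Line A: wool → 14.02; nonwoven → 14.02.02; printed → 14.02.02.03. Scheduled 7%. Caledon agreement on 14.02: wholly obtained → 2% available; preferential 2%. → 2%.
Line B: wool → 14.02; nonwoven → 14.02.02; dyed → 14.02.02.04. Scheduled 3%. Caledon agreement on 14.02: not wholly obtained. → 3%.
Line C: wool → 14.02; nonwoven → 14.02.02; unbleached → 14.02.02.02. Scheduled 9%. quota on 14.02.02.02 open → in-quota 7%; Caledon agreement on 14.02: wholly obtained → 2% available; preferential 2%. → 2%.
Line D: viscose → 14.01; nonwoven → 14.01.01; printed → 14.01.01.01. Scheduled 17%. Ferrule agreement on 14.01.01.01: wholly obtained → 3% available; preferential 3%. → 3%.
Line E: viscose → 14.01; nonwoven → 14.01.01; unbleached → 14.01.01.02. Scheduled 16%. No special measure applies. → 16%.
Sum: 2% + 3% + 2% + 3% + 16% = 26%.

26%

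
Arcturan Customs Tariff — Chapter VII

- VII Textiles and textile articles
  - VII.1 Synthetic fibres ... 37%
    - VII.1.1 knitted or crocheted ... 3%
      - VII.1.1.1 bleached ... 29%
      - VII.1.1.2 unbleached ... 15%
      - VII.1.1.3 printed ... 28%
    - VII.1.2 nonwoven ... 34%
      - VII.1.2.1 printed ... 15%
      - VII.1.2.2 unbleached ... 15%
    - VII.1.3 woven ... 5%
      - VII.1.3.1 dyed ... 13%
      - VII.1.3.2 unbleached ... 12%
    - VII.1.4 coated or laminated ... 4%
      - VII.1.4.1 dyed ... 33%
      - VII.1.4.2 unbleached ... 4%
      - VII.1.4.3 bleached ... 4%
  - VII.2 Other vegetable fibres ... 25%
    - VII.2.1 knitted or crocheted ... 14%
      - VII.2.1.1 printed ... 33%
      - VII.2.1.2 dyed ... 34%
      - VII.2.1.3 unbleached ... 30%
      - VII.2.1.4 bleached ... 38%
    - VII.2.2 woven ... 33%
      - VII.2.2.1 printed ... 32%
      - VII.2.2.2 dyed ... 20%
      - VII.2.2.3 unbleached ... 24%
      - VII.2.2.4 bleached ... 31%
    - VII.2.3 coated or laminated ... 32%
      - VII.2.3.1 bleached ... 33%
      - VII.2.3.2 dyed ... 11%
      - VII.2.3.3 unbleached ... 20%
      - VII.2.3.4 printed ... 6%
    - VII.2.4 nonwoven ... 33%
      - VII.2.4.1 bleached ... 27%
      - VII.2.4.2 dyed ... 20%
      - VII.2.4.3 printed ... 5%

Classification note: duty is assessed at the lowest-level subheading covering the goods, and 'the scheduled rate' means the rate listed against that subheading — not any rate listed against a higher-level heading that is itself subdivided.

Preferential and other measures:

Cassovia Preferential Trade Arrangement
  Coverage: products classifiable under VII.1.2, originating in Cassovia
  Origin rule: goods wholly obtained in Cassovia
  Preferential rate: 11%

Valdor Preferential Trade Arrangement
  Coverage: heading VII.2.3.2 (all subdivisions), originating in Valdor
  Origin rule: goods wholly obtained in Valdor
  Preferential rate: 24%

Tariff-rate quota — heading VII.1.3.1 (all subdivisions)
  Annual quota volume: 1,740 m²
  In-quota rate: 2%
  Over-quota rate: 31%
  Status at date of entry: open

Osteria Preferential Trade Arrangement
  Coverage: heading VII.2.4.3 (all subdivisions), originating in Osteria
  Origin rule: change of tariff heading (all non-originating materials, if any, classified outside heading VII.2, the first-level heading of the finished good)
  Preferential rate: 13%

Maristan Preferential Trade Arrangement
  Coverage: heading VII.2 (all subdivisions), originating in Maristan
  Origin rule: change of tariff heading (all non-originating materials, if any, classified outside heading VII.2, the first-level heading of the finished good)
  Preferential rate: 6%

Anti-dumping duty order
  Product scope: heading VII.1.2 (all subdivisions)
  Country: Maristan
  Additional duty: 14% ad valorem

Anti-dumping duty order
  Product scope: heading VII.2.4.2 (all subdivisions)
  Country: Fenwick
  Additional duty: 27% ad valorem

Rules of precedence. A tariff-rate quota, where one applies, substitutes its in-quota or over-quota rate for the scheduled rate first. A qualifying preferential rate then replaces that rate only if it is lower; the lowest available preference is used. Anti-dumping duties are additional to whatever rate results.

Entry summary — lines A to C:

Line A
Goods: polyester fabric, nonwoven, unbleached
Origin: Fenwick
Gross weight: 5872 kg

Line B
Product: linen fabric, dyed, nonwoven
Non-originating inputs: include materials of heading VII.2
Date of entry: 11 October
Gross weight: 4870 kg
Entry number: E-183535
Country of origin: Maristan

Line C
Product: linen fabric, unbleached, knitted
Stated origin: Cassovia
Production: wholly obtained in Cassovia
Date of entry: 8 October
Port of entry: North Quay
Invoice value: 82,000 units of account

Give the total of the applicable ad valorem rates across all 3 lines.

65%

Line A: polyester → VII.1; nonwoven → VII.1.2; unbleached → VII.1.2.2. Scheduled 15%. No special measure applies. → 15%.
Line B: linen → VII.2; nonwoven → VII.2.4; dyed → VII.2.4.2. Scheduled 20%. Maristan agreement on VII.2: CTH not met. → 20%.
Line C: linen → VII.2; knitted → VII.2.1; unbleached → VII.2.1.3. Scheduled 30%. Cassovia agreement on VII.1.2: VII.2.1.3 not covered. → 30%.
Sum: 15% + 20% + 30% = 65%.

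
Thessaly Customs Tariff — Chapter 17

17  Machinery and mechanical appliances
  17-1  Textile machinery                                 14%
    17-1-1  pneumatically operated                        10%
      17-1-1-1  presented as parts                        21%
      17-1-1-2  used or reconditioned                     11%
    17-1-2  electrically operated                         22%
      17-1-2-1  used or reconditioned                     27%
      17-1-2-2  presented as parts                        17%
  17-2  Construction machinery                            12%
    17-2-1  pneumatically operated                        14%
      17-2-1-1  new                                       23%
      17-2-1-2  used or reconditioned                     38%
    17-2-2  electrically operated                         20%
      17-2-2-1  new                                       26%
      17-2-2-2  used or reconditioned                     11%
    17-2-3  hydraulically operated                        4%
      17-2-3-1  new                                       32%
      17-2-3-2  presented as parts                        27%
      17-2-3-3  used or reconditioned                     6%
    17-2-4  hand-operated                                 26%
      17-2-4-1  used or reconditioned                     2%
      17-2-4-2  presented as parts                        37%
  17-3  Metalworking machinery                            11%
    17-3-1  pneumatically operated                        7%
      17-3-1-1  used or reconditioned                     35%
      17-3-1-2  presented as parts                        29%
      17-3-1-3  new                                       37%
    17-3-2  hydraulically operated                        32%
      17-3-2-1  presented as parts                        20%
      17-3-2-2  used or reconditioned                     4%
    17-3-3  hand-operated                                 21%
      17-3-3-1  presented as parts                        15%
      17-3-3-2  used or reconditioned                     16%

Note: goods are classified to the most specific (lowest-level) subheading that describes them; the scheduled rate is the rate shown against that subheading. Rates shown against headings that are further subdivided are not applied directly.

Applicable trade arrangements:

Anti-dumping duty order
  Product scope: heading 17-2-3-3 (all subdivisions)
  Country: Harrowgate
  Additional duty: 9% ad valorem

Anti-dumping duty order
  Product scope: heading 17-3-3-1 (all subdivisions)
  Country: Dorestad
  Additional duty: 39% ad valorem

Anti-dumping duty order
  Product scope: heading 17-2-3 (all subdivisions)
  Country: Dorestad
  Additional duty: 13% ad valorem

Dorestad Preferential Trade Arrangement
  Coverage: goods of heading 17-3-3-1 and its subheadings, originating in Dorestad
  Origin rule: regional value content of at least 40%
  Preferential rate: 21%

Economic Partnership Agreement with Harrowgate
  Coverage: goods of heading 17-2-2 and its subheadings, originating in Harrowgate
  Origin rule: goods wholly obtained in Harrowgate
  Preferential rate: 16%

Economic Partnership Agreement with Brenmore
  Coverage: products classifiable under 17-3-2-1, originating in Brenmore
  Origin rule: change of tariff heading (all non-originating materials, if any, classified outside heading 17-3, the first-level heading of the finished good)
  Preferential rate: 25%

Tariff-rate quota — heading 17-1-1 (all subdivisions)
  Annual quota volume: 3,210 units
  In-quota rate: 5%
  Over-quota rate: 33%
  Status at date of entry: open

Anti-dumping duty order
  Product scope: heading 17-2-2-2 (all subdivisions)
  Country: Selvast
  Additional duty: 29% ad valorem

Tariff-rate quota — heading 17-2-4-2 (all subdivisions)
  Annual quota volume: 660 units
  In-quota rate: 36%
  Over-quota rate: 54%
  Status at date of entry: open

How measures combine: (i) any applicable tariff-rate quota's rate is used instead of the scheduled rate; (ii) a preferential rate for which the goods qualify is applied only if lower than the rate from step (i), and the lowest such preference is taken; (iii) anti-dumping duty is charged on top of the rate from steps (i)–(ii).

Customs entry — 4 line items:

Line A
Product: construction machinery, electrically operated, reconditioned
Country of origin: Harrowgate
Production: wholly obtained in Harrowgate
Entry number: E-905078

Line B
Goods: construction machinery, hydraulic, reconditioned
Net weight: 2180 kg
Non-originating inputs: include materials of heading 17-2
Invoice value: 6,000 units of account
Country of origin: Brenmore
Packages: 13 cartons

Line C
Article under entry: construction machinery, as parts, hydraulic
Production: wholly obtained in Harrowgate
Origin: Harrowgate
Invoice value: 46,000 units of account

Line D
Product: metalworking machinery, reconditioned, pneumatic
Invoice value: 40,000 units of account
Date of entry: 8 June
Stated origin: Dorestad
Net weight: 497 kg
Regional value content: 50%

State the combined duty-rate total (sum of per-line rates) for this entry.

Line A: construction → 17-2; electrically operated → 17-2-2; reconditioned → 17-2-2-2. Scheduled 11%. Harrowgate agreement on 17-2-2: wholly obtained → 16% available; preference 16% not lower than 11% → no reduction. → 11%.
Line B: construction → 17-2; hydraulic → 17-2-3; reconditioned → 17-2-3-3. Scheduled 6%. Brenmore agreement on 17-3-2-1: 17-2-3-3 not covered. → 6%.
Line C: construction → 17-2; hydraulic → 17-2-3; as parts → 17-2-3-2. Scheduled 27%. Harrowgate agreement on 17-2-2: 17-2-3-2 not covered. → 27%.
Line D: metalworking → 17-3; pneumatic → 17-3-1; reconditioned → 17-3-1-1. Scheduled 35%. Dorestad agreement on 17-3-3-1: 17-3-1-1 not covered. → 35%.
Sum: 11% + 6% + 27% + 35% = 79%.

79%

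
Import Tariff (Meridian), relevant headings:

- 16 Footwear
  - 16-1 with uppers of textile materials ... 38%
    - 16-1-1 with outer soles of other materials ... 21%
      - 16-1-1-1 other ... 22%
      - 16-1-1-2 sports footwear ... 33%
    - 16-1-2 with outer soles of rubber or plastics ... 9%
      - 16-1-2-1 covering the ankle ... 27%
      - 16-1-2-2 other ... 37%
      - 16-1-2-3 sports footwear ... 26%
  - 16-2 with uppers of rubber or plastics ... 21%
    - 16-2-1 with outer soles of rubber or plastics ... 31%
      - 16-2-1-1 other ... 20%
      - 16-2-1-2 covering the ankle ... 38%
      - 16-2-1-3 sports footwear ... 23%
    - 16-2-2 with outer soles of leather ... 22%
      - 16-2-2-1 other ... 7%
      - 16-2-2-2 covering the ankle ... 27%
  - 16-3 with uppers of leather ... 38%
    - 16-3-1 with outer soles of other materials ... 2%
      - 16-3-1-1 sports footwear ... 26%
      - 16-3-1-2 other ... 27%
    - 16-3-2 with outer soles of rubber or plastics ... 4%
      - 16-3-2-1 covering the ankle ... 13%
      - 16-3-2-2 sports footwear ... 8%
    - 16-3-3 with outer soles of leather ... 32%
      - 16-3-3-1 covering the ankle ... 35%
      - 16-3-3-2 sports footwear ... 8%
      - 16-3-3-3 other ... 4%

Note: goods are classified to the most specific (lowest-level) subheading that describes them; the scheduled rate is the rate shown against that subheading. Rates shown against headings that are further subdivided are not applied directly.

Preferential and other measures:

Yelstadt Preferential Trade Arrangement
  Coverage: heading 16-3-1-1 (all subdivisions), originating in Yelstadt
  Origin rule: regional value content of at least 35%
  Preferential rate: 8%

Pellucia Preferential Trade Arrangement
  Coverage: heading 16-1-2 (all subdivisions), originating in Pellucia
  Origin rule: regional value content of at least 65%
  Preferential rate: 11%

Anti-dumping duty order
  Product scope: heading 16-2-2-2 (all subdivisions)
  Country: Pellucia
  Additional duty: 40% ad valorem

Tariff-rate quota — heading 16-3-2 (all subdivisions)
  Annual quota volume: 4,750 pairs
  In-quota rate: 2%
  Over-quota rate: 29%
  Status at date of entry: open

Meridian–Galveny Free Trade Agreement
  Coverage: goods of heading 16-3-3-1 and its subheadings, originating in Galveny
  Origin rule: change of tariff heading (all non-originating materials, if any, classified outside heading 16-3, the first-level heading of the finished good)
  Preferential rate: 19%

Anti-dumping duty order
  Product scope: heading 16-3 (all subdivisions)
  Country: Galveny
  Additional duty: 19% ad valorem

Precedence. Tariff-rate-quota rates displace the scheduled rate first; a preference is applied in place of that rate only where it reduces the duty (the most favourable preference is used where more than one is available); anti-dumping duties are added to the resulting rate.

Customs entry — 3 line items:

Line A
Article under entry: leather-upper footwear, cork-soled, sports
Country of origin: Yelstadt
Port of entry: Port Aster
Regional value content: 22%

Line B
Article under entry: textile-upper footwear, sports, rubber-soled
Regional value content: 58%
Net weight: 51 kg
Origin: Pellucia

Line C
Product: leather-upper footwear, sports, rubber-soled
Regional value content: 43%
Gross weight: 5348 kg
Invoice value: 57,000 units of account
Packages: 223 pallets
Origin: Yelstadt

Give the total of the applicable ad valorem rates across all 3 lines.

Line A: leather-upper → 16-3; cork-soled → 16-3-1; sports → 16-3-1-1. Scheduled 26%. Yelstadt agreement on 16-3-1-1: RVC < 35%. → 26%.
Line B: textile-upper → 16-1; rubber-soled → 16-1-2; sports → 16-1-2-3. Scheduled 26%. Pellucia agreement on 16-1-2: RVC < 65%. → 26%.
Line C: leather-upper → 16-3; rubber-soled → 16-3-2; sports → 16-3-2-2. Scheduled 8%. quota on 16-3-2 open → in-quota 2%; Yelstadt agreement on 16-3-1-1: 16-3-2-2 not covered. → 2%.
Sum: 26% + 26% + 2% = 54%.

54%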